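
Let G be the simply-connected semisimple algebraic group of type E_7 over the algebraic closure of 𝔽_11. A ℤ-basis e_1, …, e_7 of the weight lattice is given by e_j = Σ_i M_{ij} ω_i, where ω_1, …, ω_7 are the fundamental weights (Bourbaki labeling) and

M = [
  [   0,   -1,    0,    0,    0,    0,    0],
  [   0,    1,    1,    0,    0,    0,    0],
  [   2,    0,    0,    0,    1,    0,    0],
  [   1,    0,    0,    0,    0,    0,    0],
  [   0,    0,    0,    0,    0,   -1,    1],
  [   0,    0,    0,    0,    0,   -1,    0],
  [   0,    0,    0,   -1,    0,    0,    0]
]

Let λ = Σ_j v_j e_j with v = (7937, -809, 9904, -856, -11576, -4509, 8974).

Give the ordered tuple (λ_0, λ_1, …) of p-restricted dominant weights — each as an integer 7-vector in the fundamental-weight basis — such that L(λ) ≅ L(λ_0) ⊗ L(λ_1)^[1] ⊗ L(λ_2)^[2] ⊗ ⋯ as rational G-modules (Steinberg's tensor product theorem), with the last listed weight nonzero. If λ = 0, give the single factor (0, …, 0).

((6, 9, 8, 6, 8, 10, 9), (7, 1, 5, 6, 4, 2, 0), (6, 9, 2, 10, 1, 4, 7), (0, 6, 3, 5, 10, 3, 0))

In the fundamental-weight basis, λ has coordinates c = M·v (v = (7937, -809, 9904, -856, -11576, -4509, 8974)):
  c_1 = (0)·(7937) + (-1)·(-809) + (0)·(9904) + (0)·(-856) + (0)·(-11576) + (0)·(-4509) + (0)·(8974) = 809
  c_2 = (0)·(7937) + (1)·(-809) + (1)·(9904) + (0)·(-856) + (0)·(-11576) + (0)·(-4509) + (0)·(8974) = 9095
  c_3 = (2)·(7937) + (0)·(-809) + (0)·(9904) + (0)·(-856) + (1)·(-11576) + (0)·(-4509) + (0)·(8974) = 4298
  c_4 = (1)·(7937) + (0)·(-809) + (0)·(9904) + (0)·(-856) + (0)·(-11576) + (0)·(-4509) + (0)·(8974) = 7937
  c_5 = (0)·(7937) + (0)·(-809) + (0)·(9904) + (0)·(-856) + (0)·(-11576) + (-1)·(-4509) + (1)·(8974) = 13483
  c_6 = (0)·(7937) + (0)·(-809) + (0)·(9904) + (0)·(-856) + (0)·(-11576) + (-1)·(-4509) + (0)·(8974) = 4509
  c_7 = (0)·(7937) + (0)·(-809) + (0)·(9904) + (-1)·(-856) + (0)·(-11576) + (0)·(-4509) + (0)·(8974) = 856
Base-11 expansion of each c_i:
  c_1 = 809 = 6·11^0 + 7·11^1 + 6·11^2
  c_2 = 9095 = 9·11^0 + 1·11^1 + 9·11^2 + 6·11^3
  c_3 = 4298 = 8·11^0 + 5·11^1 + 2·11^2 + 3·11^3
  c_4 = 7937 = 6·11^0 + 6·11^1 + 10·11^2 + 5·11^3
  c_5 = 13483 = 8·11^0 + 4·11^1 + 1·11^2 + 10·11^3
  c_6 = 4509 = 10·11^0 + 2·11^1 + 4·11^2 + 3·11^3
  c_7 = 856 = 9·11^0 + 0·11^1 + 7·11^2
p-restricted factor λ_0 = (6, 9, 8, 6, 8, 10, 9)
p-restricted factor λ_1 = (7, 1, 5, 6, 4, 2, 0)
p-restricted factor λ_2 = (6, 9, 2, 10, 1, 4, 7)
p-restricted factor λ_3 = (0, 6, 3, 5, 10, 3, 0)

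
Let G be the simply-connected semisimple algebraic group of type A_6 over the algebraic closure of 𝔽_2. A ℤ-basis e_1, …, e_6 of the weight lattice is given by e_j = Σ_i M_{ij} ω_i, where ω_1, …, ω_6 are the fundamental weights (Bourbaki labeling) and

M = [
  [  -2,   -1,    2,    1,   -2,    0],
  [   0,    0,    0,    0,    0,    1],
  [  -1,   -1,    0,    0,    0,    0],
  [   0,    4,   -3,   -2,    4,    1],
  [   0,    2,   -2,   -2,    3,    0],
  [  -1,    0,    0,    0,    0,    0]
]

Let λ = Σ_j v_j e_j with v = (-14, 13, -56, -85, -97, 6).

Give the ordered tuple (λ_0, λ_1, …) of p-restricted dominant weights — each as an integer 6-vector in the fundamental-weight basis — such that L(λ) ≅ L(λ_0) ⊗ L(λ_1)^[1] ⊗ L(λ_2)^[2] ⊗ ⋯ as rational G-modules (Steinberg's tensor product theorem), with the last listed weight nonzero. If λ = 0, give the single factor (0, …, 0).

((0, 0, 1, 0, 1, 0), (0, 1, 0, 0, 0, 1), (1, 1, 0, 0, 0, 1), (1, 0, 0, 1, 0, 1), (0, 0, 0, 0, 1, 0))

Change of basis e → ω: c = M·v where v = (-14, 13, -56, -85, -97, 6):
  c_1 = (-2)·(-14) + (-1)·(13) + (2)·(-56) + (1)·(-85) + (-2)·(-97) + 0·6 = 12
  c_2 = (0)·(-14) + 0·13 + (0)·(-56) + (0)·(-85) + (0)·(-97) + 1·6 = 6
  c_3 = (-1)·(-14) + (-1)·(13) + (0)·(-56) + (0)·(-85) + (0)·(-97) + 0·6 = 1
  c_4 = (0)·(-14) + 4·13 + (-3)·(-56) + (-2)·(-85) + (4)·(-97) + 1·6 = 8
  c_5 = (0)·(-14) + 2·13 + (-2)·(-56) + (-2)·(-85) + (3)·(-97) + 0·6 = 17
  c_6 = (-1)·(-14) + 0·13 + (0)·(-56) + (0)·(-85) + (0)·(-97) + 0·6 = 14
Writing each c_i in base p = 2:
  c_1 = 12 = 0·2^0 + 0·2^1 + 1·2^2 + 1·2^3
  c_2 = 6 = 0·2^0 + 1·2^1 + 1·2^2
  c_3 = 1 = 1·2^0
  c_4 = 8 = 0·2^0 + 0·2^1 + 0·2^2 + 1·2^3
  c_5 = 17 = 1·2^0 + 0·2^1 + 0·2^2 + 0·2^3 + 1·2^4
  c_6 = 14 = 0·2^0 + 1·2^1 + 1·2^2 + 1·2^3
p-restricted factor λ_0 = (0, 0, 1, 0, 1, 0)
p-restricted factor λ_1 = (0, 1, 0, 0, 0, 1)
p-restricted factor λ_2 = (1, 1, 0, 0, 0, 1)
p-restricted factor λ_3 = (1, 0, 0, 1, 0, 1)
p-restricted factor λ_4 = (0, 0, 0, 0, 1, 0)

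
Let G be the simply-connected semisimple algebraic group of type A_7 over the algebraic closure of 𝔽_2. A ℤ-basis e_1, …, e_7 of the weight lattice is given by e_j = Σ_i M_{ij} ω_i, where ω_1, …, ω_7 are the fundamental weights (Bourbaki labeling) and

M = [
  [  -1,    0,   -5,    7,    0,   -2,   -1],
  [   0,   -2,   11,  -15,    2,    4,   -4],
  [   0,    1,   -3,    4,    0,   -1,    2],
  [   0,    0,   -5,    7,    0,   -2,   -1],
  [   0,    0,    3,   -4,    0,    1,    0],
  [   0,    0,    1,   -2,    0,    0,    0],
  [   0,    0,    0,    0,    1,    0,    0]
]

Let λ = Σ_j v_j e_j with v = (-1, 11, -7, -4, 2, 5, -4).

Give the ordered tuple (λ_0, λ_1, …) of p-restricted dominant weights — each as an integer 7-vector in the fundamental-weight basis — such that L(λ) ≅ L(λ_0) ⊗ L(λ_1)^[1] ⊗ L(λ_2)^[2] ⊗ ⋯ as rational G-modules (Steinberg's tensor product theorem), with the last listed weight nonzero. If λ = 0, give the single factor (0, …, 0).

Compute c_i = Σ_j M_{ij} v_j with v = (-1, 11, -7, -4, 2, 5, -4):
  c_1 = (-1)·(-1) + 0·11 + (-5)·(-7) + (7)·(-4) + 0·2 + (-2)·(5) + (-1)·(-4) = 2
  c_2 = (0)·(-1) + (-2)·(11) + (11)·(-7) + (-15)·(-4) + 2·2 + 4·5 + (-4)·(-4) = 1
  c_3 = (0)·(-1) + 1·11 + (-3)·(-7) + (4)·(-4) + 0·2 + (-1)·(5) + (2)·(-4) = 3
  c_4 = (0)·(-1) + 0·11 + (-5)·(-7) + (7)·(-4) + 0·2 + (-2)·(5) + (-1)·(-4) = 1
  c_5 = (0)·(-1) + 0·11 + (3)·(-7) + (-4)·(-4) + 0·2 + 1·5 + (0)·(-4) = 0
  c_6 = (0)·(-1) + 0·11 + (1)·(-7) + (-2)·(-4) + 0·2 + 0·5 + (0)·(-4) = 1
  c_7 = (0)·(-1) + 0·11 + (0)·(-7) + (0)·(-4) + 1·2 + 0·5 + (0)·(-4) = 2
Base-2 expansion of each c_i:
  c_1 = 2 = 0·2^0 + 1·2^1
  c_2 = 1 = 1·2^0
  c_3 = 3 = 1·2^0 + 1·2^1
  c_4 = 1 = 1·2^0
  c_5 = 0
  c_6 = 1 = 1·2^0
  c_7 = 2 = 0·2^0 + 1·2^1
λ_0 = (0, 1, 1, 1, 0, 1, 0)
λ_1 = (1, 0, 1, 0, 0, 0, 1)

((0, 1, 1, 1, 0, 1, 0), (1, 0, 1, 0, 0, 0, 1))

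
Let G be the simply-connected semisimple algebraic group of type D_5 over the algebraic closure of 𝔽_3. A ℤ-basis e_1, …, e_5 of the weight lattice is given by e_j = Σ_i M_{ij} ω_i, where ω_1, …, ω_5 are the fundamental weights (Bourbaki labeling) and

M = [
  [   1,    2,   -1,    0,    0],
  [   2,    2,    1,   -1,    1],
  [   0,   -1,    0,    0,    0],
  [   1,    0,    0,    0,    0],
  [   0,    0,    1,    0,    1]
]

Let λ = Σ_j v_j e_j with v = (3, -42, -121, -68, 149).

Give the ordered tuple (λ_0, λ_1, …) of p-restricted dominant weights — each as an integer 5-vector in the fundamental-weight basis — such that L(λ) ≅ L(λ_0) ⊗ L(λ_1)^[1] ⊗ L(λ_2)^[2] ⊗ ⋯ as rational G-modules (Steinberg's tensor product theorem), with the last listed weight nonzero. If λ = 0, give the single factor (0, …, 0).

((1, 0, 0, 0, 1), (1, 0, 2, 1, 0), (1, 2, 1, 0, 0), (1, 0, 1, 0, 1))

In the fundamental-weight basis, λ has coordinates c = M·v (v = (3, -42, -121, -68, 149)):
  c_1 = (1)·(3) + (2)·(-42) + (-1)·(-121) + (0)·(-68) + (0)·(149) = 40
  c_2 = (2)·(3) + (2)·(-42) + (1)·(-121) + (-1)·(-68) + (1)·(149) = 18
  c_3 = (0)·(3) + (-1)·(-42) + (0)·(-121) + (0)·(-68) + (0)·(149) = 42
  c_4 = (1)·(3) + (0)·(-42) + (0)·(-121) + (0)·(-68) + (0)·(149) = 3
  c_5 = (0)·(3) + (0)·(-42) + (1)·(-121) + (0)·(-68) + (1)·(149) = 28
p = 3; digits c_i = Σ_j d_{ij}·3^j, 0 ≤ d_{ij} < 3:
  c_1 = 40 = 1·3^0 + 1·3^1 + 1·3^2 + 1·3^3
  c_2 = 18 = 0·3^0 + 0·3^1 + 2·3^2
  c_3 = 42 = 0·3^0 + 2·3^1 + 1·3^2 + 1·3^3
  c_4 = 3 = 0·3^0 + 1·3^1
  c_5 = 28 = 1·3^0 + 0·3^1 + 0·3^2 + 1·3^3
Factor λ_0 = (1, 0, 0, 0, 1)
Factor λ_1 = (1, 0, 2, 1, 0)
Factor λ_2 = (1, 2, 1, 0, 0)
Factor λ_3 = (1, 0, 1, 0, 1)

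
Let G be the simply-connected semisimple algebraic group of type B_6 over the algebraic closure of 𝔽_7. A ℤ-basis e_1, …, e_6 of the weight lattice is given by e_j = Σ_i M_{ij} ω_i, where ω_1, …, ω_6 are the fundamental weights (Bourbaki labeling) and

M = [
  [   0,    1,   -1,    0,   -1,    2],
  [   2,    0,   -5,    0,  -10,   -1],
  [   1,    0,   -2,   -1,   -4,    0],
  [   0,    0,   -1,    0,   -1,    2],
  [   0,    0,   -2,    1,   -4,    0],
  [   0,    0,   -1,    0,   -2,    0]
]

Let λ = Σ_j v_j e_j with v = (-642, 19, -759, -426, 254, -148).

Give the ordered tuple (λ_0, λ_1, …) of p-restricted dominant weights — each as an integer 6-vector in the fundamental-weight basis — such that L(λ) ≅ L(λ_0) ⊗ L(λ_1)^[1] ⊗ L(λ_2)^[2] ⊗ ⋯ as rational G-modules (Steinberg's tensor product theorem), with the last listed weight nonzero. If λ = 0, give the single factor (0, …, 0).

Compute c_i = Σ_j M_{ij} v_j with v = (-642, 19, -759, -426, 254, -148):
  c_1 = 0*-642 + 1*19 + -1*-759 + 0*-426 + -1*254 + 2*-148 = 228
  c_2 = 2*-642 + 0*19 + -5*-759 + 0*-426 + -10*254 + -1*-148 = 119
  c_3 = 1*-642 + 0*19 + -2*-759 + -1*-426 + -4*254 + 0*-148 = 286
  c_4 = 0*-642 + 0*19 + -1*-759 + 0*-426 + -1*254 + 2*-148 = 209
  c_5 = 0*-642 + 0*19 + -2*-759 + 1*-426 + -4*254 + 0*-148 = 76
  c_6 = 0*-642 + 0*19 + -1*-759 + 0*-426 + -2*254 + 0*-148 = 251
Base-7 expansion of each c_i:
  c_1 = 228 = 4·7^0 + 4·7^1 + 4·7^2
  c_2 = 119 = 0·7^0 + 3·7^1 + 2·7^2
  c_3 = 286 = 6·7^0 + 5·7^1 + 5·7^2
  c_4 = 209 = 6·7^0 + 1·7^1 + 4·7^2
  c_5 = 76 = 6·7^0 + 3·7^1 + 1·7^2
  c_6 = 251 = 6·7^0 + 0·7^1 + 5·7^2
Factor λ_0 = (4, 0, 6, 6, 6, 6)
Factor λ_1 = (4, 3, 5, 1, 3, 0)
Factor λ_2 = (4, 2, 5, 4, 1, 5)

((4, 0, 6, 6, 6, 6), (4, 3, 5, 1, 3, 0), (4, 2, 5, 4, 1, 5))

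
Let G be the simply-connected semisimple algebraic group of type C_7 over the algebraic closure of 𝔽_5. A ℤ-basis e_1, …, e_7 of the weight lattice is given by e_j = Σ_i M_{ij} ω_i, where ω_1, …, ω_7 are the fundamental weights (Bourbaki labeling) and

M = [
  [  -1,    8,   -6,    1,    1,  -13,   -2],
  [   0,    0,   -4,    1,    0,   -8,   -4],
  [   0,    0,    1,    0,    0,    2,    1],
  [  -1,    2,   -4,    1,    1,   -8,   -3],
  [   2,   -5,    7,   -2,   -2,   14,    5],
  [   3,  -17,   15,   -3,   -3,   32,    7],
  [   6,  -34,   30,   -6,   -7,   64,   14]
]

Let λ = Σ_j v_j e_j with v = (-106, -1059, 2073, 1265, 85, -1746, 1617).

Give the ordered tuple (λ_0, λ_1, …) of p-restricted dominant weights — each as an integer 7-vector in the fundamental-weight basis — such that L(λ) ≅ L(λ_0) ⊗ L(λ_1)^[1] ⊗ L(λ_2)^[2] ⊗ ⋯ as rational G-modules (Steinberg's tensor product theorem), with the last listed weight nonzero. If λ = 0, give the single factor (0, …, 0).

((0, 3, 3, 3, 0, 2, 4), (2, 4, 4, 2, 2, 0, 3), (0, 3, 2, 1, 1, 2, 0), (0, 3, 1, 1, 4, 1, 2))

Change of basis e → ω: c = M·v where v = (-106, -1059, 2073, 1265, 85, -1746, 1617):
  c_1 = (-1)·(-106) + (8)·(-1059) + (-6)·(2073) + 1·1265 + 1·85 + (-13)·(-1746) + (-2)·(1617) = 10
  c_2 = (0)·(-106) + (0)·(-1059) + (-4)·(2073) + 1·1265 + 0·85 + (-8)·(-1746) + (-4)·(1617) = 473
  c_3 = (0)·(-106) + (0)·(-1059) + 1·2073 + 0·1265 + 0·85 + (2)·(-1746) + 1·1617 = 198
  c_4 = (-1)·(-106) + (2)·(-1059) + (-4)·(2073) + 1·1265 + 1·85 + (-8)·(-1746) + (-3)·(1617) = 163
  c_5 = (2)·(-106) + (-5)·(-1059) + 7·2073 + (-2)·(1265) + (-2)·(85) + (14)·(-1746) + 5·1617 = 535
  c_6 = (3)·(-106) + (-17)·(-1059) + 15·2073 + (-3)·(1265) + (-3)·(85) + (32)·(-1746) + 7·1617 = 177
  c_7 = (6)·(-106) + (-34)·(-1059) + 30·2073 + (-6)·(1265) + (-7)·(85) + (64)·(-1746) + 14·1617 = 269
Writing each c_i in base p = 5:
  c_1 = 10 = 0·5^0 + 2·5^1
  c_2 = 473 = 3·5^0 + 4·5^1 + 3·5^2 + 3·5^3
  c_3 = 198 = 3·5^0 + 4·5^1 + 2·5^2 + 1·5^3
  c_4 = 163 = 3·5^0 + 2·5^1 + 1·5^2 + 1·5^3
  c_5 = 535 = 0·5^0 + 2·5^1 + 1·5^2 + 4·5^3
  c_6 = 177 = 2·5^0 + 0·5^1 + 2·5^2 + 1·5^3
  c_7 = 269 = 4·5^0 + 3·5^1 + 0·5^2 + 2·5^3
λ_0 = (0, 3, 3, 3, 0, 2, 4)
λ_1 = (2, 4, 4, 2, 2, 0, 3)
λ_2 = (0, 3, 2, 1, 1, 2, 0)
λ_3 = (0, 3, 1, 1, 4, 1, 2)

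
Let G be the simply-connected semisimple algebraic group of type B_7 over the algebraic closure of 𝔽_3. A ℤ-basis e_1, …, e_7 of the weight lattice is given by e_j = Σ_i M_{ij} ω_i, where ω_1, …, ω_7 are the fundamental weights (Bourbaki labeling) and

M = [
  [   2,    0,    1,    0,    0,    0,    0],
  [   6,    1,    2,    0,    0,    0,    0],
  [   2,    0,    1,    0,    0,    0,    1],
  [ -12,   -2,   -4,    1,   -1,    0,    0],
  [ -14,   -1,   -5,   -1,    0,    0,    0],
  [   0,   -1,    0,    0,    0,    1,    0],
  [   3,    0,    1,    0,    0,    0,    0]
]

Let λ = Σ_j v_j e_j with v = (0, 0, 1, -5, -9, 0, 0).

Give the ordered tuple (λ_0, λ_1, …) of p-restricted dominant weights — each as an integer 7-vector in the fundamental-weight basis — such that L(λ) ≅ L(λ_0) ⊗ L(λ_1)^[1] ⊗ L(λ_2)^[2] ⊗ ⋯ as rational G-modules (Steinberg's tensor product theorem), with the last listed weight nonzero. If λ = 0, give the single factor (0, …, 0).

Compute c_i = Σ_j M_{ij} v_j with v = (0, 0, 1, -5, -9, 0, 0):
  c_1 = 2·0 + 0·0 + 1·1 + (0)·(-5) + (0)·(-9) + 0·0 + 0·0 = 1
  c_2 = 6·0 + 1·0 + 2·1 + (0)·(-5) + (0)·(-9) + 0·0 + 0·0 = 2
  c_3 = 2·0 + 0·0 + 1·1 + (0)·(-5) + (0)·(-9) + 0·0 + 1·0 = 1
  c_4 = (-12)·(0) + (-2)·(0) + (-4)·(1) + (1)·(-5) + (-1)·(-9) + 0·0 + 0·0 = 0
  c_5 = (-14)·(0) + (-1)·(0) + (-5)·(1) + (-1)·(-5) + (0)·(-9) + 0·0 + 0·0 = 0
  c_6 = 0·0 + (-1)·(0) + 0·1 + (0)·(-5) + (0)·(-9) + 1·0 + 0·0 = 0
  c_7 = 3·0 + 0·0 + 1·1 + (0)·(-5) + (0)·(-9) + 0·0 + 0·0 = 1
p = 3; digits c_i = Σ_j d_{ij}·3^j, 0 ≤ d_{ij} < 3:
  c_1 = 1 = 1·3^0
  c_2 = 2 = 2·3^0
  c_3 = 1 = 1·3^0
  c_4 = 0
  c_5 = 0
  c_6 = 0
  c_7 = 1 = 1·3^0
p-restricted factor λ_0 = (1, 2, 1, 0, 0, 0, 1)

((1, 2, 1, 0, 0, 0, 1),)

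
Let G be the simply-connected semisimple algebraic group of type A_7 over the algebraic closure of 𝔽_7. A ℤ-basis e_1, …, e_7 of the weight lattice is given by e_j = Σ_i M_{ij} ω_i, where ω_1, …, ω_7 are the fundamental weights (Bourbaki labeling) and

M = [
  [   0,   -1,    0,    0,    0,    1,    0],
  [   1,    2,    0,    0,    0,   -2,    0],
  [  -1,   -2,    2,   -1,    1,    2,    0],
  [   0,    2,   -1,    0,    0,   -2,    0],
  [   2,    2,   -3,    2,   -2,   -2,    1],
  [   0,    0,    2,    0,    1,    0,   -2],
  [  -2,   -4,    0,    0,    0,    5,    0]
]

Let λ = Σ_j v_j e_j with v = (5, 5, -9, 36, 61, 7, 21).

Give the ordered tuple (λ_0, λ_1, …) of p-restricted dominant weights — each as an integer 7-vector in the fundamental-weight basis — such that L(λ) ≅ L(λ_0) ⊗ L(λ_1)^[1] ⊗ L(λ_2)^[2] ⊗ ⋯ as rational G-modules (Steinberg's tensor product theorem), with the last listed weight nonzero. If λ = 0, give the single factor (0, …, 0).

ω-coordinates c = M·v, v = (5, 5, -9, 36, 61, 7, 21):
  c_1 = (0)·(5) + (-1)·(5) + (0)·(-9) + (0)·(36) + (0)·(61) + (1)·(7) + (0)·(21) = 2
  c_2 = (1)·(5) + (2)·(5) + (0)·(-9) + (0)·(36) + (0)·(61) + (-2)·(7) + (0)·(21) = 1
  c_3 = (-1)·(5) + (-2)·(5) + (2)·(-9) + (-1)·(36) + (1)·(61) + (2)·(7) + (0)·(21) = 6
  c_4 = (0)·(5) + (2)·(5) + (-1)·(-9) + (0)·(36) + (0)·(61) + (-2)·(7) + (0)·(21) = 5
  c_5 = (2)·(5) + (2)·(5) + (-3)·(-9) + (2)·(36) + (-2)·(61) + (-2)·(7) + (1)·(21) = 4
  c_6 = (0)·(5) + (0)·(5) + (2)·(-9) + (0)·(36) + (1)·(61) + (0)·(7) + (-2)·(21) = 1
  c_7 = (-2)·(5) + (-4)·(5) + (0)·(-9) + (0)·(36) + (0)·(61) + (5)·(7) + (0)·(21) = 5
p = 7; digits c_i = Σ_j d_{ij}·7^j, 0 ≤ d_{ij} < 7:
  c_1 = 2 = 2·7^0
  c_2 = 1 = 1·7^0
  c_3 = 6 = 6·7^0
  c_4 = 5 = 5·7^0
  c_5 = 4 = 4·7^0
  c_6 = 1 = 1·7^0
  c_7 = 5 = 5·7^0
Factor λ_0 = (2, 1, 6, 5, 4, 1, 5)

((2, 1, 6, 5, 4, 1, 5),)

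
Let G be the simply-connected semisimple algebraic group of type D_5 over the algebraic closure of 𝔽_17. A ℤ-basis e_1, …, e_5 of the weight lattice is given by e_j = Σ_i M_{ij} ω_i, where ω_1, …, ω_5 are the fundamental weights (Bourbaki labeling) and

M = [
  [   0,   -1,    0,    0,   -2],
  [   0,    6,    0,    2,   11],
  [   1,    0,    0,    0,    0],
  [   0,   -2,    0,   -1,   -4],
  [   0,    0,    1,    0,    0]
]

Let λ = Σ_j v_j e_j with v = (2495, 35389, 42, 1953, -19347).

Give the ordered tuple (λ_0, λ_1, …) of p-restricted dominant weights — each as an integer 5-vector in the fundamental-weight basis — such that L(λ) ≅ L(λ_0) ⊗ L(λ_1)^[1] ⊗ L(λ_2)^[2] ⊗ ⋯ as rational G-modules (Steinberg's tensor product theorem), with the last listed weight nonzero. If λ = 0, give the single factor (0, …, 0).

Converting to the ω-basis (c_i = row i of M dotted with v = (2495, 35389, 42, 1953, -19347)):
  c_1 = 0*2495 + -1*35389 + 0*42 + 0*1953 + -2*-19347 = 3305
  c_2 = 0*2495 + 6*35389 + 0*42 + 2*1953 + 11*-19347 = 3423
  c_3 = 1*2495 + 0*35389 + 0*42 + 0*1953 + 0*-19347 = 2495
  c_4 = 0*2495 + -2*35389 + 0*42 + -1*1953 + -4*-19347 = 4657
  c_5 = 0*2495 + 0*35389 + 1*42 + 0*1953 + 0*-19347 = 42
Expand coordinatewise in base 17:
  c_1 = 3305 = 7·17^0 + 7·17^1 + 11·17^2
  c_2 = 3423 = 6·17^0 + 14·17^1 + 11·17^2
  c_3 = 2495 = 13·17^0 + 10·17^1 + 8·17^2
  c_4 = 4657 = 16·17^0 + 1·17^1 + 16·17^2
  c_5 = 42 = 8·17^0 + 2·17^1
Factor λ_0 = (7, 6, 13, 16, 8)
Factor λ_1 = (7, 14, 10, 1, 2)
Factor λ_2 = (11, 11, 8, 16, 0)

((7, 6, 13, 16, 8), (7, 14, 10, 1, 2), (11, 11, 8, 16, 0))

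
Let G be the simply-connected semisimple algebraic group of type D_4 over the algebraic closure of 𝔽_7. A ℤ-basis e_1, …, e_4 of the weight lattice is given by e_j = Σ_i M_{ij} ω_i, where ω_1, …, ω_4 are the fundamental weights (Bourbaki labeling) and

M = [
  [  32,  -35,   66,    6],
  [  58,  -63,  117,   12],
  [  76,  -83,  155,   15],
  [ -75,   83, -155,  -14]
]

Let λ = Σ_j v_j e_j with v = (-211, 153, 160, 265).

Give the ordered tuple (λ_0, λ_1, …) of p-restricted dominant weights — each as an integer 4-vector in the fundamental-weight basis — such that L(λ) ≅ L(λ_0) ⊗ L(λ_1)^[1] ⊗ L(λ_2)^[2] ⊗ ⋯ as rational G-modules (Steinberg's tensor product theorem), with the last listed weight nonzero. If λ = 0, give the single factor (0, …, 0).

((1, 2, 5, 0), (6, 3, 5, 2))

ω-coordinates c = M·v, v = (-211, 153, 160, 265):
  c_1 = (32)·(-211) + (-35)·(153) + 66·160 + 6·265 = 43
  c_2 = (58)·(-211) + (-63)·(153) + 117·160 + 12·265 = 23
  c_3 = (76)·(-211) + (-83)·(153) + 155·160 + 15·265 = 40
  c_4 = (-75)·(-211) + 83·153 + (-155)·(160) + (-14)·(265) = 14
Writing each c_i in base p = 7:
  c_1 = 43 = 1·7^0 + 6·7^1
  c_2 = 23 = 2·7^0 + 3·7^1
  c_3 = 40 = 5·7^0 + 5·7^1
  c_4 = 14 = 0·7^0 + 2·7^1
Factor λ_0 = (1, 2, 5, 0)
Factor λ_1 = (6, 3, 5, 2)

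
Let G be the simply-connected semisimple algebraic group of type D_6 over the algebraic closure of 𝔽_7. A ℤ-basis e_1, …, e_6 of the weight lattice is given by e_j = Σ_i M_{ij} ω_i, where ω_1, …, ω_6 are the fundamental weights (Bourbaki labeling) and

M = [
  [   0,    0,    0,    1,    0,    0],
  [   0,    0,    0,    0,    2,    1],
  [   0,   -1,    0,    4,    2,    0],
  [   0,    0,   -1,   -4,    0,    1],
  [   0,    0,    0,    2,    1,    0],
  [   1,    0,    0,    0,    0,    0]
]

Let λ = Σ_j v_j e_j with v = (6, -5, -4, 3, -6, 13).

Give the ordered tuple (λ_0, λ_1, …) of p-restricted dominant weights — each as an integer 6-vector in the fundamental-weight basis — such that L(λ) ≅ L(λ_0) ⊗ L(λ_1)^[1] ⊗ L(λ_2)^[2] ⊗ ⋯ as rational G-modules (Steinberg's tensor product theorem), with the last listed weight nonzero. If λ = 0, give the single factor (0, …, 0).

((3, 1, 5, 5, 0, 6),)

In the fundamental-weight basis, λ has coordinates c = M·v (v = (6, -5, -4, 3, -6, 13)):
  c_1 = 0·6 + (0)·(-5) + (0)·(-4) + 1·3 + (0)·(-6) + 0·13 = 3
  c_2 = 0·6 + (0)·(-5) + (0)·(-4) + 0·3 + (2)·(-6) + 1·13 = 1
  c_3 = 0·6 + (-1)·(-5) + (0)·(-4) + 4·3 + (2)·(-6) + 0·13 = 5
  c_4 = 0·6 + (0)·(-5) + (-1)·(-4) + (-4)·(3) + (0)·(-6) + 1·13 = 5
  c_5 = 0·6 + (0)·(-5) + (0)·(-4) + 2·3 + (1)·(-6) + 0·13 = 0
  c_6 = 1·6 + (0)·(-5) + (0)·(-4) + 0·3 + (0)·(-6) + 0·13 = 6
Writing each c_i in base p = 7:
  c_1 = 3 = 3·7^0
  c_2 = 1 = 1·7^0
  c_3 = 5 = 5·7^0
  c_4 = 5 = 5·7^0
  c_5 = 0
  c_6 = 6 = 6·7^0
p-restricted factor λ_0 = (3, 1, 5, 5, 0, 6)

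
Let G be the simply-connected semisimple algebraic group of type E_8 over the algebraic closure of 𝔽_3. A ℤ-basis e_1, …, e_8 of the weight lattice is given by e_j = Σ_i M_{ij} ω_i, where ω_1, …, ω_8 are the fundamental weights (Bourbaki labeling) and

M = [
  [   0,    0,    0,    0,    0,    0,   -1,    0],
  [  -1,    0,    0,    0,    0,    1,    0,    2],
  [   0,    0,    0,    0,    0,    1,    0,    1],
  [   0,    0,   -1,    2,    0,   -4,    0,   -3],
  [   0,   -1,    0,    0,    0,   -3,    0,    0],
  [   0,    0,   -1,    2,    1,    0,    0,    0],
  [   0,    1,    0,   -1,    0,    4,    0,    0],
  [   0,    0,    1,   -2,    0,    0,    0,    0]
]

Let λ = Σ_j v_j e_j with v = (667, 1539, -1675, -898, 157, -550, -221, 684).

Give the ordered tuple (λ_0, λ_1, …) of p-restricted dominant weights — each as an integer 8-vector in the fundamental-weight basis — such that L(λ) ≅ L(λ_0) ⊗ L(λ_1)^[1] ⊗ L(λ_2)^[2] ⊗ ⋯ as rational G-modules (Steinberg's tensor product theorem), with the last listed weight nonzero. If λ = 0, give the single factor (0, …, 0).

((2, 1, 2, 0, 0, 0, 0, 1), (1, 2, 2, 0, 1, 0, 1, 1), (0, 1, 2, 0, 0, 1, 2, 1), (2, 2, 1, 1, 1, 1, 2, 1), (2, 1, 1, 0, 1, 0, 2, 1))

ω-coordinates c = M·v, v = (667, 1539, -1675, -898, 157, -550, -221, 684):
  c_1 = 0·667 + 0·1539 + (0)·(-1675) + (0)·(-898) + 0·157 + (0)·(-550) + (-1)·(-221) + 0·684 = 221
  c_2 = (-1)·(667) + 0·1539 + (0)·(-1675) + (0)·(-898) + 0·157 + (1)·(-550) + (0)·(-221) + 2·684 = 151
  c_3 = 0·667 + 0·1539 + (0)·(-1675) + (0)·(-898) + 0·157 + (1)·(-550) + (0)·(-221) + 1·684 = 134
  c_4 = 0·667 + 0·1539 + (-1)·(-1675) + (2)·(-898) + 0·157 + (-4)·(-550) + (0)·(-221) + (-3)·(684) = 27
  c_5 = 0·667 + (-1)·(1539) + (0)·(-1675) + (0)·(-898) + 0·157 + (-3)·(-550) + (0)·(-221) + 0·684 = 111
  c_6 = 0·667 + 0·1539 + (-1)·(-1675) + (2)·(-898) + 1·157 + (0)·(-550) + (0)·(-221) + 0·684 = 36
  c_7 = 0·667 + 1·1539 + (0)·(-1675) + (-1)·(-898) + 0·157 + (4)·(-550) + (0)·(-221) + 0·684 = 237
  c_8 = 0·667 + 0·1539 + (1)·(-1675) + (-2)·(-898) + 0·157 + (0)·(-550) + (0)·(-221) + 0·684 = 121
Writing each c_i in base p = 3:
  c_1 = 221 = 2·3^0 + 1·3^1 + 0·3^2 + 2·3^3 + 2·3^4
  c_2 = 151 = 1·3^0 + 2·3^1 + 1·3^2 + 2·3^3 + 1·3^4
  c_3 = 134 = 2·3^0 + 2·3^1 + 2·3^2 + 1·3^3 + 1·3^4
  c_4 = 27 = 0·3^0 + 0·3^1 + 0·3^2 + 1·3^3
  c_5 = 111 = 0·3^0 + 1·3^1 + 0·3^2 + 1·3^3 + 1·3^4
  c_6 = 36 = 0·3^0 + 0·3^1 + 1·3^2 + 1·3^3
  c_7 = 237 = 0·3^0 + 1·3^1 + 2·3^2 + 2·3^3 + 2·3^4
  c_8 = 121 = 1·3^0 + 1·3^1 + 1·3^2 + 1·3^3 + 1·3^4
p-restricted factor λ_0 = (2, 1, 2, 0, 0, 0, 0, 1)
p-restricted factor λ_1 = (1, 2, 2, 0, 1, 0, 1, 1)
p-restricted factor λ_2 = (0, 1, 2, 0, 0, 1, 2, 1)
p-restricted factor λ_3 = (2, 2, 1, 1, 1, 1, 2, 1)
p-restricted factor λ_4 = (2, 1, 1, 0, 1, 0, 2, 1)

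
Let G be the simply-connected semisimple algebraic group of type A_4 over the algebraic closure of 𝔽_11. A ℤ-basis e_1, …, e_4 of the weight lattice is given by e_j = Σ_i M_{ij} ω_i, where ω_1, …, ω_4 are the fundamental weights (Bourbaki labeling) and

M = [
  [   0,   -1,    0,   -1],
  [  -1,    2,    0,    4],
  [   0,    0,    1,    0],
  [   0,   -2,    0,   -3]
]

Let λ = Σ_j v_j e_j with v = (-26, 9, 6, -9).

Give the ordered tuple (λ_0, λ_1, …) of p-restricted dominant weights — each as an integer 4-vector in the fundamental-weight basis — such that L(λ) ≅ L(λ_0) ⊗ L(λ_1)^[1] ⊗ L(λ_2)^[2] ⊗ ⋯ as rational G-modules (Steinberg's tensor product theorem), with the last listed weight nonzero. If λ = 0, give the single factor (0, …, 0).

((0, 8, 6, 9),)

Converting to the ω-basis (c_i = row i of M dotted with v = (-26, 9, 6, -9)):
  c_1 = 0*-26 + -1*9 + 0*6 + -1*-9 = 0
  c_2 = -1*-26 + 2*9 + 0*6 + 4*-9 = 8
  c_3 = 0*-26 + 0*9 + 1*6 + 0*-9 = 6
  c_4 = 0*-26 + -2*9 + 0*6 + -3*-9 = 9
Writing each c_i in base p = 11:
  c_1 = 0
  c_2 = 8 = 8·11^0
  c_3 = 6 = 6·11^0
  c_4 = 9 = 9·11^0
p-restricted factor λ_0 = (0, 8, 6, 9)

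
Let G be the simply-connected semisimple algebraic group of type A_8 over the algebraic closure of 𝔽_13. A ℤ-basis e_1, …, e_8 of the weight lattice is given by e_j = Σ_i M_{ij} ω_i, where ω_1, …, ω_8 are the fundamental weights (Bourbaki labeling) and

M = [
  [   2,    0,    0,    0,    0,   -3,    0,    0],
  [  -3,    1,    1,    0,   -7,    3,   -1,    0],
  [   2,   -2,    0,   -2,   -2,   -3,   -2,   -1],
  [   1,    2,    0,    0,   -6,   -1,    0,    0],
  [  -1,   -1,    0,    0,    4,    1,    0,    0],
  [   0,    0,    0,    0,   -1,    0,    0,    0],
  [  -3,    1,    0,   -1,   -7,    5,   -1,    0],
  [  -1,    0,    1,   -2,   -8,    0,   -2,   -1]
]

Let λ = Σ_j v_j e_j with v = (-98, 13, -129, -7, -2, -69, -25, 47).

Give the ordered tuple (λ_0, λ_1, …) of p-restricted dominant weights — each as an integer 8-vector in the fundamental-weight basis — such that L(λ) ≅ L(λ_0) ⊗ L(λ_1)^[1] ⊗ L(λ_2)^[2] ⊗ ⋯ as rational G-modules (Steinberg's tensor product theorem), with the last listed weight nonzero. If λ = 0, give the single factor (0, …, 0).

((11, 10, 6, 9, 8, 2, 8, 2),)

Change of basis e → ω: c = M·v where v = (-98, 13, -129, -7, -2, -69, -25, 47):
  c_1 = (2)·(-98) + 0·13 + (0)·(-129) + (0)·(-7) + (0)·(-2) + (-3)·(-69) + (0)·(-25) + 0·47 = 11
  c_2 = (-3)·(-98) + 1·13 + (1)·(-129) + (0)·(-7) + (-7)·(-2) + (3)·(-69) + (-1)·(-25) + 0·47 = 10
  c_3 = (2)·(-98) + (-2)·(13) + (0)·(-129) + (-2)·(-7) + (-2)·(-2) + (-3)·(-69) + (-2)·(-25) + (-1)·(47) = 6
  c_4 = (1)·(-98) + 2·13 + (0)·(-129) + (0)·(-7) + (-6)·(-2) + (-1)·(-69) + (0)·(-25) + 0·47 = 9
  c_5 = (-1)·(-98) + (-1)·(13) + (0)·(-129) + (0)·(-7) + (4)·(-2) + (1)·(-69) + (0)·(-25) + 0·47 = 8
  c_6 = (0)·(-98) + 0·13 + (0)·(-129) + (0)·(-7) + (-1)·(-2) + (0)·(-69) + (0)·(-25) + 0·47 = 2
  c_7 = (-3)·(-98) + 1·13 + (0)·(-129) + (-1)·(-7) + (-7)·(-2) + (5)·(-69) + (-1)·(-25) + 0·47 = 8
  c_8 = (-1)·(-98) + 0·13 + (1)·(-129) + (-2)·(-7) + (-8)·(-2) + (0)·(-69) + (-2)·(-25) + (-1)·(47) = 2
Expand coordinatewise in base 13:
  c_1 = 11 = 11·13^0
  c_2 = 10 = 10·13^0
  c_3 = 6 = 6·13^0
  c_4 = 9 = 9·13^0
  c_5 = 8 = 8·13^0
  c_6 = 2 = 2·13^0
  c_7 = 8 = 8·13^0
  c_8 = 2 = 2·13^0
λ_0 = (11, 10, 6, 9, 8, 2, 8, 2)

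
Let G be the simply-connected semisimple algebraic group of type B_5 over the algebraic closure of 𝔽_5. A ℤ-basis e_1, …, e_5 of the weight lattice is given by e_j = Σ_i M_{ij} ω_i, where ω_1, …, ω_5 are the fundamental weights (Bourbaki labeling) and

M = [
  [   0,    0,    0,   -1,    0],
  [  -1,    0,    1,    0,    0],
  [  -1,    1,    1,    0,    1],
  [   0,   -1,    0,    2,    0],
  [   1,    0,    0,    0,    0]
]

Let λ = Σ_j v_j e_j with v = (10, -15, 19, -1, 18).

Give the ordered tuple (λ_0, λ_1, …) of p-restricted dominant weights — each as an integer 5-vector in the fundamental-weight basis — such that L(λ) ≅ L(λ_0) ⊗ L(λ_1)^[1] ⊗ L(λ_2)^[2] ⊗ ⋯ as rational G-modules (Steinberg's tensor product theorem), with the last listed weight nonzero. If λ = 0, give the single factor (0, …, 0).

((1, 4, 2, 3, 0), (0, 1, 2, 2, 2))

ω-coordinates c = M·v, v = (10, -15, 19, -1, 18):
  c_1 = (0)·(10) + (0)·(-15) + (0)·(19) + (-1)·(-1) + (0)·(18) = 1
  c_2 = (-1)·(10) + (0)·(-15) + (1)·(19) + (0)·(-1) + (0)·(18) = 9
  c_3 = (-1)·(10) + (1)·(-15) + (1)·(19) + (0)·(-1) + (1)·(18) = 12
  c_4 = (0)·(10) + (-1)·(-15) + (0)·(19) + (2)·(-1) + (0)·(18) = 13
  c_5 = (1)·(10) + (0)·(-15) + (0)·(19) + (0)·(-1) + (0)·(18) = 10
Base-5 expansion of each c_i:
  c_1 = 1 = 1·5^0
  c_2 = 9 = 4·5^0 + 1·5^1
  c_3 = 12 = 2·5^0 + 2·5^1
  c_4 = 13 = 3·5^0 + 2·5^1
  c_5 = 10 = 0·5^0 + 2·5^1
Factor λ_0 = (1, 4, 2, 3, 0)
Factor λ_1 = (0, 1, 2, 2, 2)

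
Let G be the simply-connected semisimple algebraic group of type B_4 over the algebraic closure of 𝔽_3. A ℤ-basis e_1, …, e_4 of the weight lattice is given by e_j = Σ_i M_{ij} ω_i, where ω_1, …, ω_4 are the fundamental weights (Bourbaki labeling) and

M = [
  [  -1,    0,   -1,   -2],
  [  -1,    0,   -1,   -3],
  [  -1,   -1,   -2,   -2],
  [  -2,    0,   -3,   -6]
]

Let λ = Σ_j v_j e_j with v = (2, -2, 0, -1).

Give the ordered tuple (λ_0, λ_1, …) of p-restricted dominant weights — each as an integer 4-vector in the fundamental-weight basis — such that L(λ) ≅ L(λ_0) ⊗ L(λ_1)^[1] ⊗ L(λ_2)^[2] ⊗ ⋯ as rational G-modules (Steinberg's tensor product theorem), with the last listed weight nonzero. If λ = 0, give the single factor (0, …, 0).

Compute c_i = Σ_j M_{ij} v_j with v = (2, -2, 0, -1):
  c_1 = -1*2 + 0*-2 + -1*0 + -2*-1 = 0
  c_2 = -1*2 + 0*-2 + -1*0 + -3*-1 = 1
  c_3 = -1*2 + -1*-2 + -2*0 + -2*-1 = 2
  c_4 = -2*2 + 0*-2 + -3*0 + -6*-1 = 2
Base-3 expansion of each c_i:
  c_1 = 0
  c_2 = 1 = 1·3^0
  c_3 = 2 = 2·3^0
  c_4 = 2 = 2·3^0
p-restricted factor λ_0 = (0, 1, 2, 2)

((0, 1, 2, 2),)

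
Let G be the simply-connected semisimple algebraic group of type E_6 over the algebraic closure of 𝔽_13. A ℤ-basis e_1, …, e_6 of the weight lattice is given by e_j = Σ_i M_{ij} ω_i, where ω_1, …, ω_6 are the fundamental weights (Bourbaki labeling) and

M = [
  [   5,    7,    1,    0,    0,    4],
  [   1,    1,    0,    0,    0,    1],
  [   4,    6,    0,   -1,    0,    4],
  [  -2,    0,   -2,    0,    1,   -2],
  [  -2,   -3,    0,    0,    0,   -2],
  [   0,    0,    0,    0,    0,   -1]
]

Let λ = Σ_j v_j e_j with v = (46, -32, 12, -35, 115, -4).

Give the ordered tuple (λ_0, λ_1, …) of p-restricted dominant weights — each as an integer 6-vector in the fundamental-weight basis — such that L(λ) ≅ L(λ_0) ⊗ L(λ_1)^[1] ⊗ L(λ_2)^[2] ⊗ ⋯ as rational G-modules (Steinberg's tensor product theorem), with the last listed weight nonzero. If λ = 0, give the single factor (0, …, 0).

((2, 10, 11, 7, 12, 4),)

Converting to the ω-basis (c_i = row i of M dotted with v = (46, -32, 12, -35, 115, -4)):
  c_1 = 5·46 + (7)·(-32) + 1·12 + (0)·(-35) + 0·115 + (4)·(-4) = 2
  c_2 = 1·46 + (1)·(-32) + 0·12 + (0)·(-35) + 0·115 + (1)·(-4) = 10
  c_3 = 4·46 + (6)·(-32) + 0·12 + (-1)·(-35) + 0·115 + (4)·(-4) = 11
  c_4 = (-2)·(46) + (0)·(-32) + (-2)·(12) + (0)·(-35) + 1·115 + (-2)·(-4) = 7
  c_5 = (-2)·(46) + (-3)·(-32) + 0·12 + (0)·(-35) + 0·115 + (-2)·(-4) = 12
  c_6 = 0·46 + (0)·(-32) + 0·12 + (0)·(-35) + 0·115 + (-1)·(-4) = 4
Base-13 expansion of each c_i:
  c_1 = 2 = 2·13^0
  c_2 = 10 = 10·13^0
  c_3 = 11 = 11·13^0
  c_4 = 7 = 7·13^0
  c_5 = 12 = 12·13^0
  c_6 = 4 = 4·13^0
λ_0 = (2, 10, 11, 7, 12, 4)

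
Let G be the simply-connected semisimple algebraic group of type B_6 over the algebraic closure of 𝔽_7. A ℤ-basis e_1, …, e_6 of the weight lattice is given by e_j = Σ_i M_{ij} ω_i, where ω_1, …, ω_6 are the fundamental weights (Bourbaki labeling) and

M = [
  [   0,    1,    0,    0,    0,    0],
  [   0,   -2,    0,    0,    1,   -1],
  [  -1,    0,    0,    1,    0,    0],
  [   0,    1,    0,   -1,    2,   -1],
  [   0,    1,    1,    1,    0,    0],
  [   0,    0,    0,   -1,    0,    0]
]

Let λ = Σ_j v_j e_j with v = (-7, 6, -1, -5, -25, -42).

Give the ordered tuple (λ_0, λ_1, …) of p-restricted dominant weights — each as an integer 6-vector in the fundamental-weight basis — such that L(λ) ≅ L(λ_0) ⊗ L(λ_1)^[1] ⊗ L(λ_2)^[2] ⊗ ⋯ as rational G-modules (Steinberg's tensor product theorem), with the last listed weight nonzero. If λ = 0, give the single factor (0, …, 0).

((6, 5, 2, 3, 0, 5),)

Change of basis e → ω: c = M·v where v = (-7, 6, -1, -5, -25, -42):
  c_1 = (0)·(-7) + (1)·(6) + (0)·(-1) + (0)·(-5) + (0)·(-25) + (0)·(-42) = 6
  c_2 = (0)·(-7) + (-2)·(6) + (0)·(-1) + (0)·(-5) + (1)·(-25) + (-1)·(-42) = 5
  c_3 = (-1)·(-7) + (0)·(6) + (0)·(-1) + (1)·(-5) + (0)·(-25) + (0)·(-42) = 2
  c_4 = (0)·(-7) + (1)·(6) + (0)·(-1) + (-1)·(-5) + (2)·(-25) + (-1)·(-42) = 3
  c_5 = (0)·(-7) + (1)·(6) + (1)·(-1) + (1)·(-5) + (0)·(-25) + (0)·(-42) = 0
  c_6 = (0)·(-7) + (0)·(6) + (0)·(-1) + (-1)·(-5) + (0)·(-25) + (0)·(-42) = 5
Expand coordinatewise in base 7:
  c_1 = 6 = 6·7^0
  c_2 = 5 = 5·7^0
  c_3 = 2 = 2·7^0
  c_4 = 3 = 3·7^0
  c_5 = 0
  c_6 = 5 = 5·7^0
Factor λ_0 = (6, 5, 2, 3, 0, 5)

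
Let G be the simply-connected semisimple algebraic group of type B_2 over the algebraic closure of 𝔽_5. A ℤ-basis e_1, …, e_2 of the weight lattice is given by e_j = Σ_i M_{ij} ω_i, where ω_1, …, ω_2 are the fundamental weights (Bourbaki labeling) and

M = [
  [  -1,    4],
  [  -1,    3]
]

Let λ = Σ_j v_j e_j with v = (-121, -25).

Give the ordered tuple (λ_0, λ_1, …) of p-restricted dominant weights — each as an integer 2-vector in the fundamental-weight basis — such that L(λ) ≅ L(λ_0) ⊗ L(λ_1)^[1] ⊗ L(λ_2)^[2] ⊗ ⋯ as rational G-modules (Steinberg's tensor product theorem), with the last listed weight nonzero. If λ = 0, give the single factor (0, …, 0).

Converting to the ω-basis (c_i = row i of M dotted with v = (-121, -25)):
  c_1 = (-1)·(-121) + (4)·(-25) = 21
  c_2 = (-1)·(-121) + (3)·(-25) = 46
p = 5; digits c_i = Σ_j d_{ij}·5^j, 0 ≤ d_{ij} < 5:
  c_1 = 21 = 1·5^0 + 4·5^1
  c_2 = 46 = 1·5^0 + 4·5^1 + 1·5^2
λ_0 = (1, 1)
λ_1 = (4, 4)
λ_2 = (0, 1)

((1, 1), (4, 4), (0, 1))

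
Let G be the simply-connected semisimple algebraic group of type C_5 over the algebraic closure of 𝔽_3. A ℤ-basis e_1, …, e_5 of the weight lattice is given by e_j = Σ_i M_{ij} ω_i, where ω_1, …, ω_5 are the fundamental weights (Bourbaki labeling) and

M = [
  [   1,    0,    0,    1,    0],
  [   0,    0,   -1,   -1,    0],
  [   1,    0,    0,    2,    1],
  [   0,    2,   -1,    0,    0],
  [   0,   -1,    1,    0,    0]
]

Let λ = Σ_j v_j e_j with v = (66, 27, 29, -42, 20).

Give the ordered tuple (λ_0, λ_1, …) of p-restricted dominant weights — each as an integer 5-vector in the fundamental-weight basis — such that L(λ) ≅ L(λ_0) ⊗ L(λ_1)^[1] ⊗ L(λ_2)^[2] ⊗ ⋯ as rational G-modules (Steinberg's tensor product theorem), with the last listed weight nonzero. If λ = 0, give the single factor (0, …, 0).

((0, 1, 2, 1, 2), (2, 1, 0, 2, 0), (2, 1, 0, 2, 0))

ω-coordinates c = M·v, v = (66, 27, 29, -42, 20):
  c_1 = (1)·(66) + (0)·(27) + (0)·(29) + (1)·(-42) + (0)·(20) = 24
  c_2 = (0)·(66) + (0)·(27) + (-1)·(29) + (-1)·(-42) + (0)·(20) = 13
  c_3 = (1)·(66) + (0)·(27) + (0)·(29) + (2)·(-42) + (1)·(20) = 2
  c_4 = (0)·(66) + (2)·(27) + (-1)·(29) + (0)·(-42) + (0)·(20) = 25
  c_5 = (0)·(66) + (-1)·(27) + (1)·(29) + (0)·(-42) + (0)·(20) = 2
Writing each c_i in base p = 3:
  c_1 = 24 = 0·3^0 + 2·3^1 + 2·3^2
  c_2 = 13 = 1·3^0 + 1·3^1 + 1·3^2
  c_3 = 2 = 2·3^0
  c_4 = 25 = 1·3^0 + 2·3^1 + 2·3^2
  c_5 = 2 = 2·3^0
Factor λ_0 = (0, 1, 2, 1, 2)
Factor λ_1 = (2, 1, 0, 2, 0)
Factor λ_2 = (2, 1, 0, 2, 0)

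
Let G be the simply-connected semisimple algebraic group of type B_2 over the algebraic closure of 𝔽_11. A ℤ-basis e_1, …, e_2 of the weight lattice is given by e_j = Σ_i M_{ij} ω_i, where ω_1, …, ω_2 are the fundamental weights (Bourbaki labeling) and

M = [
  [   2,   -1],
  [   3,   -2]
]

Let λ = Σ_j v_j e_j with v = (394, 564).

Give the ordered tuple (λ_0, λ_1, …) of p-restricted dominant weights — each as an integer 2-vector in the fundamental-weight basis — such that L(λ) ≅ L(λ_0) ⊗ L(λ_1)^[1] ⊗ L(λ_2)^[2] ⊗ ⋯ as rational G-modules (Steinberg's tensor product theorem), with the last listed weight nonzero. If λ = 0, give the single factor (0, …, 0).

((4, 10), (9, 4), (1, 0))

In the fundamental-weight basis, λ has coordinates c = M·v (v = (394, 564)):
  c_1 = (2)·(394) + (-1)·(564) = 224
  c_2 = (3)·(394) + (-2)·(564) = 54
p = 11; digits c_i = Σ_j d_{ij}·11^j, 0 ≤ d_{ij} < 11:
  c_1 = 224 = 4·11^0 + 9·11^1 + 1·11^2
  c_2 = 54 = 10·11^0 + 4·11^1
p-restricted factor λ_0 = (4, 10)
p-restricted factor λ_1 = (9, 4)
p-restricted factor λ_2 = (1, 0)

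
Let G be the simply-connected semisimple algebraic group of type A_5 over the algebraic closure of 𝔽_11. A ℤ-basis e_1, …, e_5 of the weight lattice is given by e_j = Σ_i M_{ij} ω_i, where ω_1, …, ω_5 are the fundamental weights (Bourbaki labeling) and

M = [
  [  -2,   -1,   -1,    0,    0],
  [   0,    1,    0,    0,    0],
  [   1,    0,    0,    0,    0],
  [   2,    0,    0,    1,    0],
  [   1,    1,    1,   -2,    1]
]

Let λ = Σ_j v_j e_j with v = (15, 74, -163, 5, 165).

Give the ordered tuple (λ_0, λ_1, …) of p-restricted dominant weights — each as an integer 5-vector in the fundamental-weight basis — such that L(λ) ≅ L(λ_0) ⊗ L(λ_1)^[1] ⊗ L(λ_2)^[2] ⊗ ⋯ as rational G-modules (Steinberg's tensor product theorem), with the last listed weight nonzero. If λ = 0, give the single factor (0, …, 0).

ω-coordinates c = M·v, v = (15, 74, -163, 5, 165):
  c_1 = (-2)·(15) + (-1)·(74) + (-1)·(-163) + 0·5 + 0·165 = 59
  c_2 = 0·15 + 1·74 + (0)·(-163) + 0·5 + 0·165 = 74
  c_3 = 1·15 + 0·74 + (0)·(-163) + 0·5 + 0·165 = 15
  c_4 = 2·15 + 0·74 + (0)·(-163) + 1·5 + 0·165 = 35
  c_5 = 1·15 + 1·74 + (1)·(-163) + (-2)·(5) + 1·165 = 81
Base-11 expansion of each c_i:
  c_1 = 59 = 4·11^0 + 5·11^1
  c_2 = 74 = 8·11^0 + 6·11^1
  c_3 = 15 = 4·11^0 + 1·11^1
  c_4 = 35 = 2·11^0 + 3·11^1
  c_5 = 81 = 4·11^0 + 7·11^1
Factor λ_0 = (4, 8, 4, 2, 4)
Factor λ_1 = (5, 6, 1, 3, 7)

((4, 8, 4, 2, 4), (5, 6, 1, 3, 7))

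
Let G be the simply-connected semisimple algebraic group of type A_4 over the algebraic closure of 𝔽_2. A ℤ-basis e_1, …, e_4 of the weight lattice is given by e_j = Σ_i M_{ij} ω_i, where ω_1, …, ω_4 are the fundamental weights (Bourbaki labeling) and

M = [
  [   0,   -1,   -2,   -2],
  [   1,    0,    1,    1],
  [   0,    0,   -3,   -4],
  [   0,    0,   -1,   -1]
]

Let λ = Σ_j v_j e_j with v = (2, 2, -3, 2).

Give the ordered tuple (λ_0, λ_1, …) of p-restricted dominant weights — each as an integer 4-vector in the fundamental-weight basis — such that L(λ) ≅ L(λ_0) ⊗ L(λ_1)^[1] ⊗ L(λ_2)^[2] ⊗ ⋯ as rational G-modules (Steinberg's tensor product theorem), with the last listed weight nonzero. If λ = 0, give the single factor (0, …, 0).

Compute c_i = Σ_j M_{ij} v_j with v = (2, 2, -3, 2):
  c_1 = 0*2 + -1*2 + -2*-3 + -2*2 = 0
  c_2 = 1*2 + 0*2 + 1*-3 + 1*2 = 1
  c_3 = 0*2 + 0*2 + -3*-3 + -4*2 = 1
  c_4 = 0*2 + 0*2 + -1*-3 + -1*2 = 1
Base-2 expansion of each c_i:
  c_1 = 0
  c_2 = 1 = 1·2^0
  c_3 = 1 = 1·2^0
  c_4 = 1 = 1·2^0
λ_0 = (0, 1, 1, 1)

((0, 1, 1, 1),)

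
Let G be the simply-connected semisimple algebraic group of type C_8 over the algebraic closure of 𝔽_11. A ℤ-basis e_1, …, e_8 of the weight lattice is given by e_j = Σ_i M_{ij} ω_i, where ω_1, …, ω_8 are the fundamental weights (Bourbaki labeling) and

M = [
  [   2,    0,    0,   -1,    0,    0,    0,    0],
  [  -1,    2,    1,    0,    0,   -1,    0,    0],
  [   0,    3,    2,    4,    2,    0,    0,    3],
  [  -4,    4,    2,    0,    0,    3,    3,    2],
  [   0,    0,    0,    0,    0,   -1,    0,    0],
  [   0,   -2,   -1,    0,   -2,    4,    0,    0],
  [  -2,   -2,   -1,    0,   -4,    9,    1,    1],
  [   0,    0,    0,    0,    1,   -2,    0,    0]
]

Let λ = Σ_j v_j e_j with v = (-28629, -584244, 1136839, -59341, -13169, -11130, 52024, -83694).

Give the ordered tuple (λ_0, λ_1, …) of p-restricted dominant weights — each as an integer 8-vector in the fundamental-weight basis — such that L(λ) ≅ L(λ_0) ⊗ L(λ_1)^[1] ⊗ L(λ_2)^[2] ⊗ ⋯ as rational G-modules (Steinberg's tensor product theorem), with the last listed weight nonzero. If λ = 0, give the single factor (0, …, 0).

In the fundamental-weight basis, λ has coordinates c = M·v (v = (-28629, -584244, 1136839, -59341, -13169, -11130, 52024, -83694)):
  c_1 = 2*-28629 + 0*-584244 + 0*1136839 + -1*-59341 + 0*-13169 + 0*-11130 + 0*52024 + 0*-83694 = 2083
  c_2 = -1*-28629 + 2*-584244 + 1*1136839 + 0*-59341 + 0*-13169 + -1*-11130 + 0*52024 + 0*-83694 = 8110
  c_3 = 0*-28629 + 3*-584244 + 2*1136839 + 4*-59341 + 2*-13169 + 0*-11130 + 0*52024 + 3*-83694 = 6162
  c_4 = -4*-28629 + 4*-584244 + 2*1136839 + 0*-59341 + 0*-13169 + 3*-11130 + 3*52024 + 2*-83694 = 6512
  c_5 = 0*-28629 + 0*-584244 + 0*1136839 + 0*-59341 + 0*-13169 + -1*-11130 + 0*52024 + 0*-83694 = 11130
  c_6 = 0*-28629 + -2*-584244 + -1*1136839 + 0*-59341 + -2*-13169 + 4*-11130 + 0*52024 + 0*-83694 = 13467
  c_7 = -2*-28629 + -2*-584244 + -1*1136839 + 0*-59341 + -4*-13169 + 9*-11130 + 1*52024 + 1*-83694 = 9743
  c_8 = 0*-28629 + 0*-584244 + 0*1136839 + 0*-59341 + 1*-13169 + -2*-11130 + 0*52024 + 0*-83694 = 9091
Expand coordinatewise in base 11:
  c_1 = 2083 = 4·11^0 + 2·11^1 + 6·11^2 + 1·11^3
  c_2 = 8110 = 3·11^0 + 0·11^1 + 1·11^2 + 6·11^3
  c_3 = 6162 = 2·11^0 + 10·11^1 + 6·11^2 + 4·11^3
  c_4 = 6512 = 0·11^0 + 9·11^1 + 9·11^2 + 4·11^3
  c_5 = 11130 = 9·11^0 + 10·11^1 + 3·11^2 + 8·11^3
  c_6 = 13467 = 3·11^0 + 3·11^1 + 1·11^2 + 10·11^3
  c_7 = 9743 = 8·11^0 + 5·11^1 + 3·11^2 + 7·11^3
  c_8 = 9091 = 5·11^0 + 1·11^1 + 9·11^2 + 6·11^3
Factor λ_0 = (4, 3, 2, 0, 9, 3, 8, 5)
Factor λ_1 = (2, 0, 10, 9, 10, 3, 5, 1)
Factor λ_2 = (6, 1, 6, 9, 3, 1, 3, 9)
Factor λ_3 = (1, 6, 4, 4, 8, 10, 7, 6)

((4, 3, 2, 0, 9, 3, 8, 5), (2, 0, 10, 9, 10, 3, 5, 1), (6, 1, 6, 9, 3, 1, 3, 9), (1, 6, 4, 4, 8, 10, 7, 6))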